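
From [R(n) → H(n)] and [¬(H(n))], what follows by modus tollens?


Modus tollens: from (P → Q) and ¬Q, infer ¬P.
Q = 'H(n)' is denied; since P → Q, P must also fail.

Not (R(n)).


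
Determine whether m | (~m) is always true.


Build the truth table over {m}:
m | φ
-----
False | True
True | True
Every row evaluates to true.

Yes, it is a tautology.


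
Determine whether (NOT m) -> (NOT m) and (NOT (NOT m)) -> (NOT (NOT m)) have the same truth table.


Compare truth tables:
m | φ | ψ
---------
F | T | T
T | T | T
The columns φ and ψ agree on every row.

Yes, they are logically equivalent.


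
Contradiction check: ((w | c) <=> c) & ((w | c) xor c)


Truth table over {c, w}:
c | w | φ
---------
False | False | False
True | False | False
False | True | False
True | True | False
Every row is false.

Yes, it is a contradiction.


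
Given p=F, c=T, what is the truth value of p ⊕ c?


Exclusive or is true when exactly one operand is true.
Substitute: p=F, c=T.
F ⊕ T evaluates to T.

T


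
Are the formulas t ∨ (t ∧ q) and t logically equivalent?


Compare truth tables:
q | t | φ | ψ
-------------
F | F | F | F
T | F | F | F
F | T | T | T
T | T | T | T
The columns φ and ψ agree on every row.

Yes, they are logically equivalent.


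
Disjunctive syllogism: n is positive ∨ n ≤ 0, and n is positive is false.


Disjunctive syllogism: from (P ∨ Q) and ¬P, infer Q.
One disjunct, 'n is positive', is ruled out; the other must hold.

n ≤ 0


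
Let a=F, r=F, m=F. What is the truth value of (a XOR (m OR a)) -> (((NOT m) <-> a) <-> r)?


Substitute a=F, r=F, m=F:
m OR a = F OR F = F
a XOR (m OR a) = F XOR F = F
NOT m = T
(NOT m) <-> a = T <-> F = F
((NOT m) <-> a) <-> r = F <-> F = T
(a XOR (m OR a)) -> (((NOT m) <-> a) <-> r) = F -> T = T

T


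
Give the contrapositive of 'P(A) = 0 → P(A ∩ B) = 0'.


The contrapositive of (P → Q) is (¬Q → ¬P); it is logically equivalent to the original.
Here P = 'P(A) = 0' and Q = 'P(A ∩ B) = 0'.

If not (P(A ∩ B) = 0), then not (P(A) = 0).


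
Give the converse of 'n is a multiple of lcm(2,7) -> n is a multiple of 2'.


The converse of (P → Q) is (Q → P). It is not in general equivalent to the original.
Here P = 'n is a multiple of lcm(2,7)' and Q = 'n is a multiple of 2'.

If n is a multiple of 2, then n is a multiple of lcm(2,7).


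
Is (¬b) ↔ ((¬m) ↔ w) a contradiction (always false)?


Truth table over {b, m, w}:
b | m | w | φ
-------------
F | F | F | F
T | F | F | T
F | T | F | T
T | T | F | F
F | F | T | T
T | F | T | F
F | T | T | F
T | T | T | T
Satisfying assignment at row 2: b=T, m=F, w=F gives T.

No, it is not a contradiction.


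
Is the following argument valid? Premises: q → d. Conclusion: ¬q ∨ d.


This matches the form of material implication: the conclusion follows in every model of the premises.

Valid.


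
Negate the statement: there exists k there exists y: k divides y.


Negation flips each quantifier (∀↔∃) and negates the inner predicate.
¬(there exists k there exists y: φ) = for all k for all y: ¬φ.

for all k for all y: NOT(k divides y)


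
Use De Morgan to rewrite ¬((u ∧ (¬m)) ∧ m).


De Morgan: the negation of a conjunction is the disjunction of the negations.
Distribute ¬ across ∧, flipping it to ∨, and negate each literal.

((¬u) ∨ m) ∨ (¬m)


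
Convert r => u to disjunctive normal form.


Step 1: Rewrite r → u as ¬r ∨ u.

(~r) | u


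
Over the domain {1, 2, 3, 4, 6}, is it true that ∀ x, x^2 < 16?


Evaluate the predicate on each element: 1:T, 2:T, 3:T, 4:F, 6:F.
Counterexample x = 4 fails the predicate.

F


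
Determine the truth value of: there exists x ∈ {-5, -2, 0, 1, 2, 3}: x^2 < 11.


Evaluate the predicate on each element: -5:F, -2:T, 0:T, 1:T, 2:T, 3:T.
Witness x = -2 satisfies the predicate.

T


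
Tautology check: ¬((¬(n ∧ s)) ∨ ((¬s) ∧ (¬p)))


Build the truth table over {n, p, s}:
n | p | s | φ
-------------
F | F | F | F
T | F | F | F
F | T | F | F
T | T | F | F
F | F | T | F
T | F | T | T
F | T | T | F
T | T | T | T
Counterexample at row 1: with n=F, p=F, s=F, the formula is F.

No, it is not a tautology.


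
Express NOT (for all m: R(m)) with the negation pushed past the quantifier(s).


¬(for all x: φ) = there exists x: ¬φ, and ¬(there exists x: φ) = for all x: ¬φ.
Apply to the universal statement.

there exists m: NOT(R(m))


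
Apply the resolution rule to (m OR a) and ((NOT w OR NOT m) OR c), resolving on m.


The clauses contain complementary literals m and NOTm.
Resolution eliminates this pair and disjoins the remaining literals (merging duplicates).

((a OR c) OR NOT w)


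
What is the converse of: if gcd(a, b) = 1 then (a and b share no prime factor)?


The converse of (P → Q) is (Q → P). It is not in general equivalent to the original.
Here P = 'gcd(a, b) = 1' and Q = '(a and b share no prime factor)'.

If (a and b share no prime factor), then gcd(a, b) = 1.


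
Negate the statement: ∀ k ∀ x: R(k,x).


Negation flips each quantifier (∀↔∃) and negates the inner predicate.
¬(∀ k ∀ x: φ) = ∃ k ∃ x: ¬φ.

∃ k ∃ x: ¬(R(k,x))


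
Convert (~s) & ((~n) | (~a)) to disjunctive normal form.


Step 1: Distribute ∧ over ∨: (¬s) ∧ ((¬n) ∨ (¬a)) = ((¬s) ∧ (¬n)) ∨ ((¬s) ∧ (¬a)).

((~s) & (~n)) | ((~s) & (~a))


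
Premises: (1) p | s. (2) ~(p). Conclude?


Disjunctive syllogism: from (P ∨ Q) and ¬P, infer Q.
One disjunct, 'p', is ruled out; the other must hold.

s


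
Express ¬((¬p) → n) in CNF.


Step 1: Rewrite (¬p) → n as ¬(¬p) ∨ n.
Step 2: Negate: ¬(¬(¬p) ∨ n) = (¬p) ∧ ¬n (De Morgan + double negation).

(¬p) ∧ (¬n)


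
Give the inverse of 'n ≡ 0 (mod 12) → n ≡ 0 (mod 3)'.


The inverse of (P → Q) is (¬P → ¬Q). It is equivalent to the converse, not to the original.
Here P = 'n ≡ 0 (mod 12)' and Q = 'n ≡ 0 (mod 3)'.

If not (n ≡ 0 (mod 12)), then not (n ≡ 0 (mod 3)).


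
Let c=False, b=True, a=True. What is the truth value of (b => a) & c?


Substitute c=False, b=True, a=True:
b => a = True => True = True
(b => a) & c = True & False = False

False


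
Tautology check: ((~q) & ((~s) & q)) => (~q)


Build the truth table over {q, s}:
q | s | φ
---------
False | False | True
True | False | True
False | True | True
True | True | True
Every row evaluates to true.

Yes, it is a tautology.


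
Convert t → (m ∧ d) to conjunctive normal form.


Step 1: Rewrite t → (m ∧ d) as ¬t ∨ (m ∧ d).
Step 2: Distribute ∨ over ∧.

((¬t) ∨ m) ∧ ((¬t) ∨ d)


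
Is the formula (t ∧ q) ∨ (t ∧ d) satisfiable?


Search for a satisfying assignment over {d, q, t}.
Try d=T, q=F, t=T: the formula evaluates to T.
A satisfying assignment exists.

Satisfiable.


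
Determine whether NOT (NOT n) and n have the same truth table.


Compare truth tables:
n | φ | ψ
---------
F | F | F
T | T | T
The columns φ and ψ agree on every row.

Yes, they are logically equivalent.


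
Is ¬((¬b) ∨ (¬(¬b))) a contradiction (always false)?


Truth table over {b}:
b | φ
-----
F | F
T | F
Every row is false.

Yes, it is a contradiction.


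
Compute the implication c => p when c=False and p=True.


Implication is false only when antecedent is true and consequent is false.
Substitute: c=False, p=True.
False => True evaluates to True.

True


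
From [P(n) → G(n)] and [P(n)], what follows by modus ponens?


Modus ponens: from (P → Q) and P, infer Q.
P = 'P(n)' is asserted, and P → Q holds, so Q follows.

G(n).


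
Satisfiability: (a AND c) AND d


Search for a satisfying assignment over {a, c, d}.
Try a=T, c=T, d=T: the formula evaluates to T.
A satisfying assignment exists.

Satisfiable.


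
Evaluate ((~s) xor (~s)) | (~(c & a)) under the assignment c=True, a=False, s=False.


Substitute c=True, a=False, s=False:
~s = True
~s = True
(~s) xor (~s) = True xor True = False
c & a = True & False = False
~(c & a) = True
((~s) xor (~s)) | (~(c & a)) = False | True = True

True


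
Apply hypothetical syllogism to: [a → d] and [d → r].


Hypothetical syllogism: from (P → Q) and (Q → R), infer (P → R).
Chain the two implications through the shared middle term 'd'.

a → r


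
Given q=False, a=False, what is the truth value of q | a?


Disjunction is false only when both operands are false.
Substitute: q=False, a=False.
False | False evaluates to False.

False


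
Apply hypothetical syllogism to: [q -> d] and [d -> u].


Hypothetical syllogism: from (P → Q) and (Q → R), infer (P → R).
Chain the two implications through the shared middle term 'd'.

q -> u


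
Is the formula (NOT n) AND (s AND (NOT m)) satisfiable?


Search for a satisfying assignment over {m, n, s}.
Try m=F, n=F, s=T: the formula evaluates to T.
A satisfying assignment exists.

Satisfiable.


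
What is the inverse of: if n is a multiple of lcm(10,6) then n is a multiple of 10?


The inverse of (P → Q) is (¬P → ¬Q). It is equivalent to the converse, not to the original.
Here P = 'n is a multiple of lcm(10,6)' and Q = 'n is a multiple of 10'.

If not (n is a multiple of lcm(10,6)), then not (n is a multiple of 10).


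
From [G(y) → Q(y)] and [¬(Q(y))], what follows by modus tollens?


Modus tollens: from (P → Q) and ¬Q, infer ¬P.
Q = 'Q(y)' is denied; since P → Q, P must also fail.

Not (G(y)).


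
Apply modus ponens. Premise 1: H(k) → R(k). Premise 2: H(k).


Modus ponens: from (P → Q) and P, infer Q.
P = 'H(k)' is asserted, and P → Q holds, so Q follows.

R(k).


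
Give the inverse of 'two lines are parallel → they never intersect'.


The inverse of (P → Q) is (¬P → ¬Q). It is equivalent to the converse, not to the original.
Here P = 'two lines are parallel' and Q = 'they never intersect'.

If not (two lines are parallel), then not (they never intersect).


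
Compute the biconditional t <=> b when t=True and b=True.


Biconditional is true when both operands have the same truth value.
Substitute: t=True, b=True.
True <=> True evaluates to True.

True


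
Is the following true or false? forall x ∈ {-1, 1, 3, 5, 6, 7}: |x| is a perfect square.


Evaluate the predicate on each element: -1:True, 1:True, 3:False, 5:False, 6:False, 7:False.
Counterexample x = 3 fails the predicate.

False


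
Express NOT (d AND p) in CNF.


Step 1: Apply De Morgan: ¬(d ∧ p) = ¬d ∨ ¬p.

(NOT d) OR (NOT p)


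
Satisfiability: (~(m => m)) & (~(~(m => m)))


Check all 2 assignments over {m}:
m | φ
-----
False | False
True | False
No assignment makes the formula true.

Unsatisfiable.


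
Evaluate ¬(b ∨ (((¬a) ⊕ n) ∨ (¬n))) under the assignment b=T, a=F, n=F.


Substitute b=T, a=F, n=F:
¬a = T
(¬a) ⊕ n = T ⊕ F = T
¬n = T
((¬a) ⊕ n) ∨ (¬n) = T ∨ T = T
b ∨ (((¬a) ⊕ n) ∨ (¬n)) = T ∨ T = T
¬(b ∨ (((¬a) ⊕ n) ∨ (¬n))) = F

F


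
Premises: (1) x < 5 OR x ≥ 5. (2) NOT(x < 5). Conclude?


Disjunctive syllogism: from (P ∨ Q) and ¬P, infer Q.
One disjunct, 'x < 5', is ruled out; the other must hold.

x ≥ 5


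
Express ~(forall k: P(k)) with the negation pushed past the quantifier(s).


¬(forall x: φ) = exists x: ¬φ, and ¬(exists x: φ) = forall x: ¬φ.
Apply to the universal statement.

exists k: ~(P(k))


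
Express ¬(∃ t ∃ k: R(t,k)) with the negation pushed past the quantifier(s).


Negation flips each quantifier (∀↔∃) and negates the inner predicate.
¬(∃ t ∃ k: φ) = ∀ t ∀ k: ¬φ.

∀ t ∀ k: ¬(R(t,k))


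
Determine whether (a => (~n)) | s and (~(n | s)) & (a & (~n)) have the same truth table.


Compare truth tables:
a | n | s | φ | ψ
-----------------
False | False | False | True | False
True | False | False | True | True
False | True | False | True | False
True | True | False | False | False
False | False | True | True | False
True | False | True | True | False
False | True | True | True | False
True | True | True | True | False
They differ at row 1 (a=False, n=False, s=False): φ=True but ψ=False.

No, they are not logically equivalent.


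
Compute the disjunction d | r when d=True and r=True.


Disjunction is false only when both operands are false.
Substitute: d=True, r=True.
True | True evaluates to True.

True


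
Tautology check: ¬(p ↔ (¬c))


Build the truth table over {c, p}:
c | p | φ
---------
F | F | T
T | F | F
F | T | F
T | T | T
Counterexample at row 2: with c=T, p=F, the formula is F.

No, it is not a tautology.


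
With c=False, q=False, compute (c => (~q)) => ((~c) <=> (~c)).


Substitute c=False, q=False:
~q = True
c => (~q) = False => True = True
~c = True
~c = True
(~c) <=> (~c) = True <=> True = True
(c => (~q)) => ((~c) <=> (~c)) = True => True = True

True


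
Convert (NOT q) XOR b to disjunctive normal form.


Step 1: (¬q) ⊕ b is true exactly when they disagree: ((¬q) ∧ ¬b) ∨ (¬(¬q) ∧ b).
Step 2: Eliminate any double negations (¬¬X = X).

((NOT q) AND (NOT b)) OR (q AND b)


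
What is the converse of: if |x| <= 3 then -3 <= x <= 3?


The converse of (P → Q) is (Q → P). It is not in general equivalent to the original.
Here P = '|x| <= 3' and Q = '-3 <= x <= 3'.

If -3 <= x <= 3, then |x| <= 3.


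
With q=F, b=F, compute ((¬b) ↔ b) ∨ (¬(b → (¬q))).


Substitute q=F, b=F:
¬b = T
(¬b) ↔ b = T ↔ F = F
¬q = T
b → (¬q) = F → T = T
¬(b → (¬q)) = F
((¬b) ↔ b) ∨ (¬(b → (¬q))) = F ∨ F = F

F


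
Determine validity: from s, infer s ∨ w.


This matches the form of disjunction introduction: the conclusion follows in every model of the premises.

Valid.


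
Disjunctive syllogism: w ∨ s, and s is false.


Disjunctive syllogism: from (P ∨ Q) and ¬P, infer Q.
One disjunct, 's', is ruled out; the other must hold.

w


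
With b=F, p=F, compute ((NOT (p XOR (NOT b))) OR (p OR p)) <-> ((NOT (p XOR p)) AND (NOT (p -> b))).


Substitute b=F, p=F:
… (earlier sub-steps elided)
p XOR (NOT b) = F XOR T = T
NOT (p XOR (NOT b)) = F
p OR p = F OR F = F
(NOT (p XOR (NOT b))) OR (p OR p) = F OR F = F
p XOR p = F XOR F = F
NOT (p XOR p) = T
p -> b = F -> F = T
NOT (p -> b) = F
(NOT (p XOR p)) AND (NOT (p -> b)) = T AND F = F
((NOT (p XOR (NOT b))) OR (p OR p)) <-> ((NOT (p XOR p)) AND (NOT (p -> b))) = F <-> F = T

T


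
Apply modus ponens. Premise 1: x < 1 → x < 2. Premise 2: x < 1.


Modus ponens: from (P → Q) and P, infer Q.
P = 'x < 1' is asserted, and P → Q holds, so Q follows.

x < 2.


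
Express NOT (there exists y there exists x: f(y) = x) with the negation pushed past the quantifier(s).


Negation flips each quantifier (∀↔∃) and negates the inner predicate.
¬(there exists y there exists x: φ) = for all y for all x: ¬φ.

for all y for all x: NOT(f(y) = x)


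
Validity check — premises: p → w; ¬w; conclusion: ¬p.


This matches the form of modus tollens: the conclusion follows in every model of the premises.

Valid.


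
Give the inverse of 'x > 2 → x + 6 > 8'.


The inverse of (P → Q) is (¬P → ¬Q). It is equivalent to the converse, not to the original.
Here P = 'x > 2' and Q = 'x + 6 > 8'.

If not (x > 2), then not (x + 6 > 8).


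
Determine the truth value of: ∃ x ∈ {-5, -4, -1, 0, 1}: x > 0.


Evaluate the predicate on each element: -5:F, -4:F, -1:F, 0:F, 1:T.
Witness x = 1 satisfies the predicate.

T


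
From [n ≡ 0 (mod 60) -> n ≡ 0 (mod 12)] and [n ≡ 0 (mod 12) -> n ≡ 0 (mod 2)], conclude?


Hypothetical syllogism: from (P → Q) and (Q → R), infer (P → R).
Chain the two implications through the shared middle term 'n ≡ 0 (mod 12)'.

n ≡ 0 (mod 60) -> n ≡ 0 (mod 2)


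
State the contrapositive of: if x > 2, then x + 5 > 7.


The contrapositive of (P → Q) is (¬Q → ¬P); it is logically equivalent to the original.
Here P = 'x > 2' and Q = 'x + 5 > 7'.

If not (x + 5 > 7), then not (x > 2).


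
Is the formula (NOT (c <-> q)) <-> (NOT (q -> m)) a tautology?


Build the truth table over {c, m, q}:
c | m | q | φ
-------------
F | F | F | T
T | F | F | F
F | T | F | T
T | T | F | F
F | F | T | T
T | F | T | F
F | T | T | F
T | T | T | T
Counterexample at row 2: with c=T, m=F, q=F, the formula is F.

No, it is not a tautology.


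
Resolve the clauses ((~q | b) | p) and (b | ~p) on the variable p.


The clauses contain complementary literals p and ~p.
Resolution eliminates this pair and disjoins the remaining literals (merging duplicates).

(b | ~q)


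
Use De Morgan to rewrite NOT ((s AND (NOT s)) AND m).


De Morgan: the negation of a conjunction is the disjunction of the negations.
Distribute NOT across AND, flipping it to OR, and negate each literal.

((NOT s) OR s) OR (NOT m)


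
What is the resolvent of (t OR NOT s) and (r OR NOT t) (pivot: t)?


The clauses contain complementary literals t and NOTt.
Resolution eliminates this pair and disjoins the remaining literals (merging duplicates).

(NOT s OR r)


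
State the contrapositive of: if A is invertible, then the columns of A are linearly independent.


The contrapositive of (P → Q) is (¬Q → ¬P); it is logically equivalent to the original.
Here P = 'A is invertible' and Q = 'the columns of A are linearly independent'.

If not (the columns of A are linearly independent), then not (A is invertible).


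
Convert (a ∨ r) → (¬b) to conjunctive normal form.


Step 1: Rewrite as ¬(a ∨ r) ∨ (¬b) = (¬a ∧ ¬r) ∨ (¬b).
Step 2: Distribute ∨ over ∧.

((¬a) ∨ (¬b)) ∧ ((¬r) ∨ (¬b))


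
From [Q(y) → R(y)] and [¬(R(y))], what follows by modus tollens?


Modus tollens: from (P → Q) and ¬Q, infer ¬P.
Q = 'R(y)' is denied; since P → Q, P must also fail.

Not (Q(y)).


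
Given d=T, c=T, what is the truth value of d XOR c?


Exclusive or is true when exactly one operand is true.
Substitute: d=T, c=T.
T XOR T evaluates to F.

F


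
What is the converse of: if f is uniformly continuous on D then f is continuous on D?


The converse of (P → Q) is (Q → P). It is not in general equivalent to the original.
Here P = 'f is uniformly continuous on D' and Q = 'f is continuous on D'.

If f is continuous on D, then f is uniformly continuous on D.


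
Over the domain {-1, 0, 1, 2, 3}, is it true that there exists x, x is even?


Evaluate the predicate on each element: -1:F, 0:T, 1:F, 2:T, 3:F.
Witness x = 0 satisfies the predicate.

T


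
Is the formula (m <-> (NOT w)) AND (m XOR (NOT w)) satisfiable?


Check all 4 assignments over {m, w}:
m | w | φ
---------
F | F | F
T | F | F
F | T | F
T | T | F
No assignment makes the formula true.

Unsatisfiable.


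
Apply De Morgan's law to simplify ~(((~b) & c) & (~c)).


De Morgan: the negation of a conjunction is the disjunction of the negations.
Distribute ~ across &, flipping it to |, and negate each literal.

(b | (~c)) | c


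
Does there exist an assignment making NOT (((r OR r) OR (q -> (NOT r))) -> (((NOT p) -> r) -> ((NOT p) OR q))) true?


Search for a satisfying assignment over {p, q, r}.
Try p=T, q=F, r=F: the formula evaluates to T.
A satisfying assignment exists.

Satisfiable.


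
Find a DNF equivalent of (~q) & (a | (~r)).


Step 1: Distribute ∧ over ∨: (¬q) ∧ (a ∨ (¬r)) = ((¬q) ∧ a) ∨ ((¬q) ∧ (¬r)).

((~q) & a) | ((~q) & (~r))


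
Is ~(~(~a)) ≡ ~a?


Compare truth tables:
a | φ | ψ
---------
False | True | True
True | False | False
The columns φ and ψ agree on every row.

Yes, they are logically equivalent.


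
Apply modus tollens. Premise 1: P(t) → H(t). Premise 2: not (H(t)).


Modus tollens: from (P → Q) and ¬Q, infer ¬P.
Q = 'H(t)' is denied; since P → Q, P must also fail.

Not (P(t)).


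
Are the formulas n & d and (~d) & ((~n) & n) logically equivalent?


Compare truth tables:
d | n | φ | ψ
-------------
False | False | False | False
True | False | False | False
False | True | False | False
True | True | True | False
They differ at row 4 (d=True, n=True): φ=True but ψ=False.

No, they are not logically equivalent.


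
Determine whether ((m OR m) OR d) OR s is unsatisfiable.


Truth table over {d, m, s}:
d | m | s | φ
-------------
F | F | F | F
T | F | F | T
F | T | F | T
T | T | F | T
F | F | T | T
T | F | T | T
F | T | T | T
T | T | T | T
Satisfying assignment at row 2: d=T, m=F, s=F gives T.

No, it is not a contradiction.


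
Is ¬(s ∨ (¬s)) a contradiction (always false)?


Truth table over {s}:
s | φ
-----
F | F
T | F
Every row is false.

Yes, it is a contradiction.


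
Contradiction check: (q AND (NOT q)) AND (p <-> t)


Truth table over {p, q, t}:
p | q | t | φ
-------------
F | F | F | F
T | F | F | F
F | T | F | F
T | T | F | F
F | F | T | F
T | F | T | F
F | T | T | F
T | T | T | F
Every row is false.

Yes, it is a contradiction.


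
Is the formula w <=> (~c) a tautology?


Build the truth table over {c, w}:
c | w | φ
---------
False | False | False
True | False | True
False | True | True
True | True | False
Counterexample at row 1: with c=False, w=False, the formula is False.

No, it is not a tautology.


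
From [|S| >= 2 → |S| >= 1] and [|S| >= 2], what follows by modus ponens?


Modus ponens: from (P → Q) and P, infer Q.
P = '|S| >= 2' is asserted, and P → Q holds, so Q follows.

|S| >= 1.


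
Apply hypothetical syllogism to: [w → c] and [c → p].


Hypothetical syllogism: from (P → Q) and (Q → R), infer (P → R).
Chain the two implications through the shared middle term 'c'.

w → p


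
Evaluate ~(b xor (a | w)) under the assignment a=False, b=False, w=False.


Substitute a=False, b=False, w=False:
a | w = False | False = False
b xor (a | w) = False xor False = False
~(b xor (a | w)) = True

True


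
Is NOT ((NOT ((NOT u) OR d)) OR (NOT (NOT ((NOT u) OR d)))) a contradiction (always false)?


Truth table over {d, u}:
d | u | φ
---------
F | F | F
T | F | F
F | T | F
T | T | F
Every row is false.

Yes, it is a contradiction.


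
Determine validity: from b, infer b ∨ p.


This matches the form of disjunction introduction: the conclusion follows in every model of the premises.

Valid.


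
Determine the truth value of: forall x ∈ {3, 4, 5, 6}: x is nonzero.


Evaluate the predicate on each element: 3:True, 4:True, 5:True, 6:True.
Every element satisfies the predicate.

True


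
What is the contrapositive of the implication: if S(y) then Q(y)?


The contrapositive of (P → Q) is (¬Q → ¬P); it is logically equivalent to the original.
Here P = 'S(y)' and Q = 'Q(y)'.

If not (Q(y)), then not (S(y)).


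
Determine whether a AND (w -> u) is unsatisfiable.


Truth table over {a, u, w}:
a | u | w | φ
-------------
F | F | F | F
T | F | F | T
F | T | F | F
T | T | F | T
F | F | T | F
T | F | T | F
F | T | T | F
T | T | T | T
Satisfying assignment at row 2: a=T, u=F, w=F gives T.

No, it is not a contradiction.


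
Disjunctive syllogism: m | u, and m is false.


Disjunctive syllogism: from (P ∨ Q) and ¬P, infer Q.
One disjunct, 'm', is ruled out; the other must hold.

u


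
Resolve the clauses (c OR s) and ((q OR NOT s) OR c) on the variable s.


The clauses contain complementary literals s and NOTs.
Resolution eliminates this pair and disjoins the remaining literals (merging duplicates).

(c OR q)


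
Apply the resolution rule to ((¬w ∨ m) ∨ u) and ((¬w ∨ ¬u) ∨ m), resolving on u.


The clauses contain complementary literals u and ¬u.
Resolution eliminates this pair and disjoins the remaining literals (merging duplicates).

(m ∨ ¬w)


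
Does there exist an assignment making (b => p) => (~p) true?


Search for a satisfying assignment over {b, p}.
Try b=False, p=False: the formula evaluates to True.
A satisfying assignment exists.

Satisfiable.


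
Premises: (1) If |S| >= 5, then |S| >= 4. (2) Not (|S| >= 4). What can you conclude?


Modus tollens: from (P → Q) and ¬Q, infer ¬P.
Q = '|S| >= 4' is denied; since P → Q, P must also fail.

Not (|S| >= 5).


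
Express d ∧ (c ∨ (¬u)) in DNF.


Step 1: Distribute ∧ over ∨: d ∧ (c ∨ (¬u)) = (d ∧ c) ∨ (d ∧ (¬u)).

(d ∧ c) ∨ (d ∧ (¬u))


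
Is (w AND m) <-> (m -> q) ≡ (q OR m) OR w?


Compare truth tables:
m | q | w | φ | ψ
-----------------
F | F | F | F | F
T | F | F | T | T
F | T | F | F | T
T | T | F | F | T
F | F | T | F | T
T | F | T | F | T
F | T | T | F | T
T | T | T | T | T
They differ at row 3 (m=F, q=T, w=F): φ=F but ψ=T.

No, they are not logically equivalent.


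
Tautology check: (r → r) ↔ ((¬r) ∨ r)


Build the truth table over {r}:
r | φ
-----
F | T
T | T
Every row evaluates to true.

Yes, it is a tautology.


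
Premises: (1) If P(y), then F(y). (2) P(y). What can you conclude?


Modus ponens: from (P → Q) and P, infer Q.
P = 'P(y)' is asserted, and P → Q holds, so Q follows.

F(y).


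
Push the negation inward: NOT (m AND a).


De Morgan: the negation of a conjunction is the disjunction of the negations.
Distribute NOT across AND, flipping it to OR, and negate each literal.

(NOT m) OR (NOT a)


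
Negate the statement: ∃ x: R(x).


¬(∀ x: φ) = ∃ x: ¬φ, and ¬(∃ x: φ) = ∀ x: ¬φ.
Apply to the existential statement.

∀ x: ¬(R(x))


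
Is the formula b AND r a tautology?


Build the truth table over {b, r}:
b | r | φ
---------
F | F | F
T | F | F
F | T | F
T | T | T
Counterexample at row 1: with b=F, r=F, the formula is F.

No, it is not a tautology.


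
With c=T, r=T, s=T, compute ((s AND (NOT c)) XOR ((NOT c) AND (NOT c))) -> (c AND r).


Substitute c=T, r=T, s=T:
NOT c = F
s AND (NOT c) = T AND F = F
NOT c = F
NOT c = F
(NOT c) AND (NOT c) = F AND F = F
(s AND (NOT c)) XOR ((NOT c) AND (NOT c)) = F XOR F = F
c AND r = T AND T = T
((s AND (NOT c)) XOR ((NOT c) AND (NOT c))) -> (c AND r) = F -> T = T

T


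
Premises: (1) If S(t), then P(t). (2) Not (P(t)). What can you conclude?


Modus tollens: from (P → Q) and ¬Q, infer ¬P.
Q = 'P(t)' is denied; since P → Q, P must also fail.

Not (S(t)).


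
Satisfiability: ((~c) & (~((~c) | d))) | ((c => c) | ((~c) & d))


Search for a satisfying assignment over {c, d}.
Try c=False, d=False: the formula evaluates to True.
A satisfying assignment exists.

Satisfiable.


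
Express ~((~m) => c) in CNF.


Step 1: Rewrite (¬m) → c as ¬(¬m) ∨ c.
Step 2: Negate: ¬(¬(¬m) ∨ c) = (¬m) ∧ ¬c (De Morgan + double negation).

(~m) & (~c)


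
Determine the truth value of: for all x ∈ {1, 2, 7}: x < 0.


Evaluate the predicate on each element: 1:F, 2:F, 7:F.
Counterexample x = 1 fails the predicate.

F


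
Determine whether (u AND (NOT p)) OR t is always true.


Build the truth table over {p, t, u}:
p | t | u | φ
-------------
F | F | F | F
T | F | F | F
F | T | F | T
T | T | F | T
F | F | T | T
T | F | T | F
F | T | T | T
T | T | T | T
Counterexample at row 1: with p=F, t=F, u=F, the formula is F.

No, it is not a tautology.


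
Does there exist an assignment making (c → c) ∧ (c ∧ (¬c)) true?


Check all 2 assignments over {c}:
c | φ
-----
F | F
T | F
No assignment makes the formula true.

Unsatisfiable.


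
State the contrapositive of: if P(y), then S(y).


The contrapositive of (P → Q) is (¬Q → ¬P); it is logically equivalent to the original.
Here P = 'P(y)' and Q = 'S(y)'.

If not (S(y)), then not (P(y)).


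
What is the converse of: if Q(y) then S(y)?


The converse of (P → Q) is (Q → P). It is not in general equivalent to the original.
Here P = 'Q(y)' and Q = 'S(y)'.

If S(y), then Q(y).


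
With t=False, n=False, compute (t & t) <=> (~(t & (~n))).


Substitute t=False, n=False:
t & t = False & False = False
~n = True
t & (~n) = False & True = False
~(t & (~n)) = True
(t & t) <=> (~(t & (~n))) = False <=> True = False

False


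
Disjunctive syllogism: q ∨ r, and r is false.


Disjunctive syllogism: from (P ∨ Q) and ¬P, infer Q.
One disjunct, 'r', is ruled out; the other must hold.

q


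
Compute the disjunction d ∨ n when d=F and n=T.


Disjunction is false only when both operands are false.
Substitute: d=F, n=T.
F ∨ T evaluates to T.

T


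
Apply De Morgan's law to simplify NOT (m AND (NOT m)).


De Morgan: the negation of a conjunction is the disjunction of the negations.
Distribute NOT across AND, flipping it to OR, and negate each literal.

(NOT m) OR m


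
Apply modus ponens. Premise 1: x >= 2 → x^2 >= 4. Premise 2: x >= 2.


Modus ponens: from (P → Q) and P, infer Q.
P = 'x >= 2' is asserted, and P → Q holds, so Q follows.

x^2 >= 4.


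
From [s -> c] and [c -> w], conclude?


Hypothetical syllogism: from (P → Q) and (Q → R), infer (P → R).
Chain the two implications through the shared middle term 'c'.

s -> w


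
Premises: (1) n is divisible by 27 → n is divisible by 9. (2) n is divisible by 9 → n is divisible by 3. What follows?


Hypothetical syllogism: from (P → Q) and (Q → R), infer (P → R).
Chain the two implications through the shared middle term 'n is divisible by 9'.

n is divisible by 27 → n is divisible by 3


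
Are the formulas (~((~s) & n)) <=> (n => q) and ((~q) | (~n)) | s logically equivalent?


Compare truth tables:
n | q | s | φ | ψ
-----------------
False | False | False | True | True
True | False | False | True | True
False | True | False | True | True
True | True | False | False | False
False | False | True | True | True
True | False | True | False | True
False | True | True | True | True
True | True | True | True | True
They differ at row 6 (n=True, q=False, s=True): φ=False but ψ=True.

No, they are not logically equivalent.


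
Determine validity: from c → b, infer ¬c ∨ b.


This matches the form of material implication: the conclusion follows in every model of the premises.

Valid.


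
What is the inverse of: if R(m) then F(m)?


The inverse of (P → Q) is (¬P → ¬Q). It is equivalent to the converse, not to the original.
Here P = 'R(m)' and Q = 'F(m)'.

If not (R(m)), then not (F(m)).


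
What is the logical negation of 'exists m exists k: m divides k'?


Negation flips each quantifier (∀↔∃) and negates the inner predicate.
¬(exists m exists k: φ) = forall m forall k: ¬φ.

forall m forall k: ~(m divides k)


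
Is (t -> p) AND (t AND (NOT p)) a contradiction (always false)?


Truth table over {p, t}:
p | t | φ
---------
F | F | F
T | F | F
F | T | F
T | T | F
Every row is false.

Yes, it is a contradiction.


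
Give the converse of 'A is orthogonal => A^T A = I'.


The converse of (P → Q) is (Q → P). It is not in general equivalent to the original.
Here P = 'A is orthogonal' and Q = 'A^T A = I'.

If A^T A = I, then A is orthogonal.


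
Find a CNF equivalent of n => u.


Step 1: Rewrite n → u as ¬n ∨ u.

(~n) | u


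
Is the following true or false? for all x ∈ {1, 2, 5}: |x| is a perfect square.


Evaluate the predicate on each element: 1:T, 2:F, 5:F.
Counterexample x = 2 fails the predicate.

F


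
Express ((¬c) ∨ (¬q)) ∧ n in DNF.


Step 1: Distribute ∧ over ∨: ((¬c) ∨ (¬q)) ∧ n = ((¬c) ∧ n) ∨ ((¬q) ∧ n).

((¬c) ∧ n) ∨ ((¬q) ∧ n)


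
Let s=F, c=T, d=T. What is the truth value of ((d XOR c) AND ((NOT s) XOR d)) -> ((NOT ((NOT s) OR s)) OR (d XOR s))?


Substitute s=F, c=T, d=T:
d XOR c = T XOR T = F
NOT s = T
(NOT s) XOR d = T XOR T = F
(d XOR c) AND ((NOT s) XOR d) = F AND F = F
NOT s = T
(NOT s) OR s = T OR F = T
NOT ((NOT s) OR s) = F
d XOR s = T XOR F = T
(NOT ((NOT s) OR s)) OR (d XOR s) = F OR T = T
((d XOR c) AND ((NOT s) XOR d)) -> ((NOT ((NOT s) OR s)) OR (d XOR s)) = F -> T = T

T


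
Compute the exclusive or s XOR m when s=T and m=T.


Exclusive or is true when exactly one operand is true.
Substitute: s=T, m=T.
T XOR T evaluates to F.

F


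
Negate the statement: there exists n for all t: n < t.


Negation flips each quantifier (∀↔∃) and negates the inner predicate.
¬(there exists n for all t: φ) = for all n there exists t: ¬φ.

for all n there exists t: NOT(n < t)


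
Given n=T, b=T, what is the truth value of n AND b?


Conjunction is true only when both operands are true.
Substitute: n=T, b=T.
T AND T evaluates to T.

T


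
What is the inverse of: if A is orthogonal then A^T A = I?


The inverse of (P → Q) is (¬P → ¬Q). It is equivalent to the converse, not to the original.
Here P = 'A is orthogonal' and Q = 'A^T A = I'.

If not (A is orthogonal), then not (A^T A = I).


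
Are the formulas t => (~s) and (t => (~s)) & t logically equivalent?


Compare truth tables:
s | t | φ | ψ
-------------
False | False | True | False
True | False | True | False
False | True | True | True
True | True | False | False
They differ at row 1 (s=False, t=False): φ=True but ψ=False.

No, they are not logically equivalent.


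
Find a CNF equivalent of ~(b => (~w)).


Step 1: Rewrite b → (¬w) as ¬b ∨ (¬w).
Step 2: Negate: ¬(¬b ∨ (¬w)) = b ∧ ¬(¬w) (De Morgan + double negation).
Step 3: Eliminate any double negations (¬¬X = X).

b & w


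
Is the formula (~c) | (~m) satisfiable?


Search for a satisfying assignment over {c, m}.
Try c=False, m=False: the formula evaluates to True.
A satisfying assignment exists.

Satisfiable.


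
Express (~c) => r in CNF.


Step 1: Rewrite (¬c) → r as ¬(¬c) ∨ r.
Step 2: Eliminate any double negations (¬¬X = X).

c | r


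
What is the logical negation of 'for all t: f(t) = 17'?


¬(for all x: φ) = there exists x: ¬φ, and ¬(there exists x: φ) = for all x: ¬φ.
Apply to the universal statement.

there exists t: NOT(f(t) = 17)


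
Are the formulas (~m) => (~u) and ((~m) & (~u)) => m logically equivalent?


Compare truth tables:
m | u | φ | ψ
-------------
False | False | True | False
True | False | True | True
False | True | False | True
True | True | True | True
They differ at row 1 (m=False, u=False): φ=True but ψ=False.

No, they are not logically equivalent.


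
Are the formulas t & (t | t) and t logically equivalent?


Compare truth tables:
t | φ | ψ
---------
False | False | False
True | True | True
The columns φ and ψ agree on every row.

Yes, they are logically equivalent.


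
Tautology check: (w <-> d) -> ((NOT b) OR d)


Build the truth table over {b, d, w}:
b | d | w | φ
-------------
F | F | F | T
T | F | F | F
F | T | F | T
T | T | F | T
F | F | T | T
T | F | T | T
F | T | T | T
T | T | T | T
Counterexample at row 2: with b=T, d=F, w=F, the formula is F.

No, it is not a tautology.


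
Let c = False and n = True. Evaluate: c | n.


Disjunction is false only when both operands are false.
Substitute: c=False, n=True.
False | True evaluates to True.

True


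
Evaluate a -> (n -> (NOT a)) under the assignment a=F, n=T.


Substitute a=F, n=T:
NOT a = T
n -> (NOT a) = T -> T = T
a -> (n -> (NOT a)) = F -> T = T

T


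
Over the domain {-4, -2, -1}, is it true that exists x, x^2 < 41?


Evaluate the predicate on each element: -4:True, -2:True, -1:True.
Witness x = -4 satisfies the predicate.

True


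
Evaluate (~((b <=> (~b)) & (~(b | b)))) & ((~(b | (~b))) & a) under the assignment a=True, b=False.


Substitute a=True, b=False:
… (earlier sub-steps elided)
b <=> (~b) = False <=> True = False
b | b = False | False = False
~(b | b) = True
(b <=> (~b)) & (~(b | b)) = False & True = False
~((b <=> (~b)) & (~(b | b))) = True
~b = True
b | (~b) = False | True = True
~(b | (~b)) = False
(~(b | (~b))) & a = False & True = False
(~((b <=> (~b)) & (~(b | b)))) & ((~(b | (~b))) & a) = True & False = False

False


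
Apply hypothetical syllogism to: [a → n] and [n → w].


Hypothetical syllogism: from (P → Q) and (Q → R), infer (P → R).
Chain the two implications through the shared middle term 'n'.

a → w


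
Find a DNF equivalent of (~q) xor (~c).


Step 1: (¬q) ⊕ (¬c) is true exactly when they disagree: ((¬q) ∧ ¬(¬c)) ∨ (¬(¬q) ∧ (¬c)).
Step 2: Eliminate any double negations (¬¬X = X).

((~q) & c) | (q & (~c))


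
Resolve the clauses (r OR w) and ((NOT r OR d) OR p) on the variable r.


The clauses contain complementary literals r and NOTr.
Resolution eliminates this pair and disjoins the remaining literals (merging duplicates).

((w OR d) OR p)


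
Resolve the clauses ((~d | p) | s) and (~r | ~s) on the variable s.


The clauses contain complementary literals s and ~s.
Resolution eliminates this pair and disjoins the remaining literals (merging duplicates).

((~d | p) | ~r)


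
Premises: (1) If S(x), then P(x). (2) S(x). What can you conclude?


Modus ponens: from (P → Q) and P, infer Q.
P = 'S(x)' is asserted, and P → Q holds, so Q follows.

P(x).


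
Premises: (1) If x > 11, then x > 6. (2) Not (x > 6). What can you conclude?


Modus tollens: from (P → Q) and ¬Q, infer ¬P.
Q = 'x > 6' is denied; since P → Q, P must also fail.

Not (x > 11).


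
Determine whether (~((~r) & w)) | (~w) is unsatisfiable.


Truth table over {r, w}:
r | w | φ
---------
False | False | True
True | False | True
False | True | False
True | True | True
Satisfying assignment at row 1: r=False, w=False gives True.

No, it is not a contradiction.


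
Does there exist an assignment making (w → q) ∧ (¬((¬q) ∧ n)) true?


Search for a satisfying assignment over {n, q, w}.
Try n=F, q=F, w=F: the formula evaluates to T.
A satisfying assignment exists.

Satisfiable.


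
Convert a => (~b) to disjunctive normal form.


Step 1: Rewrite a → (¬b) as ¬a ∨ (¬b).

(~a) | (~b)


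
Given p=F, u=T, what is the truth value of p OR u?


Disjunction is false only when both operands are false.
Substitute: p=F, u=T.
F OR T evaluates to T.

T


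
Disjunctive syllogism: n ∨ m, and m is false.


Disjunctive syllogism: from (P ∨ Q) and ¬P, infer Q.
One disjunct, 'm', is ruled out; the other must hold.

n


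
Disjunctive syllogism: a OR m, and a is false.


Disjunctive syllogism: from (P ∨ Q) and ¬P, infer Q.
One disjunct, 'a', is ruled out; the other must hold.

m


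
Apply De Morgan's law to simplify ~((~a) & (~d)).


De Morgan: the negation of a conjunction is the disjunction of the negations.
Distribute ~ across &, flipping it to |, and negate each literal.

a | d


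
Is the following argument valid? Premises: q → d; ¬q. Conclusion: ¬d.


This is denying the antecedent (fallacy). There exist truth assignments where the premises are all true but the conclusion is false.

Invalid.


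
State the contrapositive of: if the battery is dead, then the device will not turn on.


The contrapositive of (P → Q) is (¬Q → ¬P); it is logically equivalent to the original.
Here P = 'the battery is dead' and Q = 'the device will not turn on'.

If not (the device will not turn on), then not (the battery is dead).


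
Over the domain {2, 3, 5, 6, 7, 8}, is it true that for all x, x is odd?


Evaluate the predicate on each element: 2:F, 3:T, 5:T, 6:F, 7:T, 8:F.
Counterexample x = 2 fails the predicate.

F


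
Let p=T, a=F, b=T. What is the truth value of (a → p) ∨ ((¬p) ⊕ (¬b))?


Substitute p=T, a=F, b=T:
a → p = F → T = T
¬p = F
¬b = F
(¬p) ⊕ (¬b) = F ⊕ F = F
(a → p) ∨ ((¬p) ⊕ (¬b)) = T ∨ F = T

T
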